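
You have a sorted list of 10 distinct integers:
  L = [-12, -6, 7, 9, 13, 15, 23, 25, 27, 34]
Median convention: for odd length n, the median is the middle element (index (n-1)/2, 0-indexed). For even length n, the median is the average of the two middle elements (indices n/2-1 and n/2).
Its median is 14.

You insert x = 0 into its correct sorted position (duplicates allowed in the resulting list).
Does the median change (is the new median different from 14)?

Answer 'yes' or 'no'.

Answer: yes

Derivation:
Old median = 14
Insert x = 0
New median = 13
Changed? yes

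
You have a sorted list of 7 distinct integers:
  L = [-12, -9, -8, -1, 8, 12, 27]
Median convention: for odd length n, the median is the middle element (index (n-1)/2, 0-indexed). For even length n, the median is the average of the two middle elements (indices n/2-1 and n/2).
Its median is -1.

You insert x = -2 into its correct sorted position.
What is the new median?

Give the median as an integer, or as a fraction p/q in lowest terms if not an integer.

Answer: -3/2

Derivation:
Old list (sorted, length 7): [-12, -9, -8, -1, 8, 12, 27]
Old median = -1
Insert x = -2
Old length odd (7). Middle was index 3 = -1.
New length even (8). New median = avg of two middle elements.
x = -2: 3 elements are < x, 4 elements are > x.
New sorted list: [-12, -9, -8, -2, -1, 8, 12, 27]
New median = -3/2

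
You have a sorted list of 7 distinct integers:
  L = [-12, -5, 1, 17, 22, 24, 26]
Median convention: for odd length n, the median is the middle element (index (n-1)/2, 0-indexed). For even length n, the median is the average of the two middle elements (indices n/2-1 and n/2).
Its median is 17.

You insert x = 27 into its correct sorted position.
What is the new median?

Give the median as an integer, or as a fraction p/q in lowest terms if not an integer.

Old list (sorted, length 7): [-12, -5, 1, 17, 22, 24, 26]
Old median = 17
Insert x = 27
Old length odd (7). Middle was index 3 = 17.
New length even (8). New median = avg of two middle elements.
x = 27: 7 elements are < x, 0 elements are > x.
New sorted list: [-12, -5, 1, 17, 22, 24, 26, 27]
New median = 39/2

Answer: 39/2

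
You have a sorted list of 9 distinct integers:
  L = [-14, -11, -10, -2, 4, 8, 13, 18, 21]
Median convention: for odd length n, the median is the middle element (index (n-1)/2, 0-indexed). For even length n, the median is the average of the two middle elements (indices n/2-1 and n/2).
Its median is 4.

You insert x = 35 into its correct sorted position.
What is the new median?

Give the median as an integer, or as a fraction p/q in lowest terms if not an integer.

Answer: 6

Derivation:
Old list (sorted, length 9): [-14, -11, -10, -2, 4, 8, 13, 18, 21]
Old median = 4
Insert x = 35
Old length odd (9). Middle was index 4 = 4.
New length even (10). New median = avg of two middle elements.
x = 35: 9 elements are < x, 0 elements are > x.
New sorted list: [-14, -11, -10, -2, 4, 8, 13, 18, 21, 35]
New median = 6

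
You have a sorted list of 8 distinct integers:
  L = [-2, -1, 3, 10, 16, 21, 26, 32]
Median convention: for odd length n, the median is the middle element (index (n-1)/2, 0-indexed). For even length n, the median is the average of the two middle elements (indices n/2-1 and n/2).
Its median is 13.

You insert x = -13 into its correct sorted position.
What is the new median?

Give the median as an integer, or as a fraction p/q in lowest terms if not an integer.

Old list (sorted, length 8): [-2, -1, 3, 10, 16, 21, 26, 32]
Old median = 13
Insert x = -13
Old length even (8). Middle pair: indices 3,4 = 10,16.
New length odd (9). New median = single middle element.
x = -13: 0 elements are < x, 8 elements are > x.
New sorted list: [-13, -2, -1, 3, 10, 16, 21, 26, 32]
New median = 10

Answer: 10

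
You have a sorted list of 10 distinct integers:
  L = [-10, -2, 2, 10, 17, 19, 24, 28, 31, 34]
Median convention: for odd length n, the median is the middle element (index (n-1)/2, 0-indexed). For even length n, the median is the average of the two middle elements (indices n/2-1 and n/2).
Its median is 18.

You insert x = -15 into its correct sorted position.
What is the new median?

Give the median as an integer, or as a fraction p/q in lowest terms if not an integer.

Old list (sorted, length 10): [-10, -2, 2, 10, 17, 19, 24, 28, 31, 34]
Old median = 18
Insert x = -15
Old length even (10). Middle pair: indices 4,5 = 17,19.
New length odd (11). New median = single middle element.
x = -15: 0 elements are < x, 10 elements are > x.
New sorted list: [-15, -10, -2, 2, 10, 17, 19, 24, 28, 31, 34]
New median = 17

Answer: 17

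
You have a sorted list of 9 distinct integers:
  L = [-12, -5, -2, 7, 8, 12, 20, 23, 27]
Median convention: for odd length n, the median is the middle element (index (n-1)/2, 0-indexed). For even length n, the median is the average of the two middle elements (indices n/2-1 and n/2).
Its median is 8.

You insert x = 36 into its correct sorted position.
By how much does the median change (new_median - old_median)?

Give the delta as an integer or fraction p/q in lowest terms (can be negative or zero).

Answer: 2

Derivation:
Old median = 8
After inserting x = 36: new sorted = [-12, -5, -2, 7, 8, 12, 20, 23, 27, 36]
New median = 10
Delta = 10 - 8 = 2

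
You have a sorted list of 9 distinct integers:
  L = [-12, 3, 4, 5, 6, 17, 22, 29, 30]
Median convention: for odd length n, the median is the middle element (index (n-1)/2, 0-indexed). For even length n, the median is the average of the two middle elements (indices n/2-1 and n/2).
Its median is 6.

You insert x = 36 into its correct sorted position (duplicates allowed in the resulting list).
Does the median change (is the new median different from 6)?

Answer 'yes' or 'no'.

Answer: yes

Derivation:
Old median = 6
Insert x = 36
New median = 23/2
Changed? yes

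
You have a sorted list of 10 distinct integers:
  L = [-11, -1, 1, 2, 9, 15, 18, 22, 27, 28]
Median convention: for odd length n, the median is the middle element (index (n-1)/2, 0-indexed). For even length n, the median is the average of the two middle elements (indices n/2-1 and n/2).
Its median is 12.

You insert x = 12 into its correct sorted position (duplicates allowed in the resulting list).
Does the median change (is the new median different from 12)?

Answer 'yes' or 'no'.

Old median = 12
Insert x = 12
New median = 12
Changed? no

Answer: no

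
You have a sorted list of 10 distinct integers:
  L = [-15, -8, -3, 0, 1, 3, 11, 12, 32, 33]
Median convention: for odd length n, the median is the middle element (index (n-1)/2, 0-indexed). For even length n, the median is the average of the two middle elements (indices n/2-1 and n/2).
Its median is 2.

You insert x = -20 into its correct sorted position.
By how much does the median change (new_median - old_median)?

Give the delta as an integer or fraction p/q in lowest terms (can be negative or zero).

Old median = 2
After inserting x = -20: new sorted = [-20, -15, -8, -3, 0, 1, 3, 11, 12, 32, 33]
New median = 1
Delta = 1 - 2 = -1

Answer: -1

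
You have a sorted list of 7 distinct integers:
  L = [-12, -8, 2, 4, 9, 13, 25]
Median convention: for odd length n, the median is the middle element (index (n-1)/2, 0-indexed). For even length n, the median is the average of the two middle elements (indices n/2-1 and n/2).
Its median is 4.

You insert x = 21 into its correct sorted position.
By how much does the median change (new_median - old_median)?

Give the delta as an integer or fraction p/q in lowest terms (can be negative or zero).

Answer: 5/2

Derivation:
Old median = 4
After inserting x = 21: new sorted = [-12, -8, 2, 4, 9, 13, 21, 25]
New median = 13/2
Delta = 13/2 - 4 = 5/2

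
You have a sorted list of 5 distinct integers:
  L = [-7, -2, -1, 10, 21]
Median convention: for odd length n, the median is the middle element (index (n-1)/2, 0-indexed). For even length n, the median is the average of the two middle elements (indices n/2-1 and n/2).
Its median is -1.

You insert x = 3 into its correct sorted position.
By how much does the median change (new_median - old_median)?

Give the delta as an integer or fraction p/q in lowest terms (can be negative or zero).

Old median = -1
After inserting x = 3: new sorted = [-7, -2, -1, 3, 10, 21]
New median = 1
Delta = 1 - -1 = 2

Answer: 2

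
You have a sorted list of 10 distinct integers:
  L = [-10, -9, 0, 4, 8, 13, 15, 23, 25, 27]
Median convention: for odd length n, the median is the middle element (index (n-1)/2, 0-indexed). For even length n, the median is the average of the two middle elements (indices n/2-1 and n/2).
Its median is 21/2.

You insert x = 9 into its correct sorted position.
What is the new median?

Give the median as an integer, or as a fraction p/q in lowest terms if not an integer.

Old list (sorted, length 10): [-10, -9, 0, 4, 8, 13, 15, 23, 25, 27]
Old median = 21/2
Insert x = 9
Old length even (10). Middle pair: indices 4,5 = 8,13.
New length odd (11). New median = single middle element.
x = 9: 5 elements are < x, 5 elements are > x.
New sorted list: [-10, -9, 0, 4, 8, 9, 13, 15, 23, 25, 27]
New median = 9

Answer: 9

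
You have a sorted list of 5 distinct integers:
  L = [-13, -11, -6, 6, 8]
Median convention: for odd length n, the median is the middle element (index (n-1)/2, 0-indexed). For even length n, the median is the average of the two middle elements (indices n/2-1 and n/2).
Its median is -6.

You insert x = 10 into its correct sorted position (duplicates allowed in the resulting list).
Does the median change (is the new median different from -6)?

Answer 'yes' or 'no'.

Old median = -6
Insert x = 10
New median = 0
Changed? yes

Answer: yes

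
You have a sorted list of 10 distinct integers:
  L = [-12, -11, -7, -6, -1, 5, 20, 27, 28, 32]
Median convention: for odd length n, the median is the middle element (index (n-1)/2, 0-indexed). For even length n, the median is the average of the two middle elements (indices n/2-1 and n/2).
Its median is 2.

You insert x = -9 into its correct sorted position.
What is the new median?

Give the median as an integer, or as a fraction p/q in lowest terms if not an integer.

Old list (sorted, length 10): [-12, -11, -7, -6, -1, 5, 20, 27, 28, 32]
Old median = 2
Insert x = -9
Old length even (10). Middle pair: indices 4,5 = -1,5.
New length odd (11). New median = single middle element.
x = -9: 2 elements are < x, 8 elements are > x.
New sorted list: [-12, -11, -9, -7, -6, -1, 5, 20, 27, 28, 32]
New median = -1

Answer: -1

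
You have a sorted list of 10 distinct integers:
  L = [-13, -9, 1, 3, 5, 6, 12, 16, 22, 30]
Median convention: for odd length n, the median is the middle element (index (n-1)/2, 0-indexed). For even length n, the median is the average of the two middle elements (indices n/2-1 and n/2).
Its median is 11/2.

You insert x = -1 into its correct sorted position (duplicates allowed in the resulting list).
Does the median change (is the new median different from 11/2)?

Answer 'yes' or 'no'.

Old median = 11/2
Insert x = -1
New median = 5
Changed? yes

Answer: yes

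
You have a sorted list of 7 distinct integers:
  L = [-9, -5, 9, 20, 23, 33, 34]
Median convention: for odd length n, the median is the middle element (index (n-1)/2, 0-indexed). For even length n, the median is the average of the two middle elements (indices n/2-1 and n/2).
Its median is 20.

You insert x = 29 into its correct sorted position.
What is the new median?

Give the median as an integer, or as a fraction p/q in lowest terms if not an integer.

Old list (sorted, length 7): [-9, -5, 9, 20, 23, 33, 34]
Old median = 20
Insert x = 29
Old length odd (7). Middle was index 3 = 20.
New length even (8). New median = avg of two middle elements.
x = 29: 5 elements are < x, 2 elements are > x.
New sorted list: [-9, -5, 9, 20, 23, 29, 33, 34]
New median = 43/2

Answer: 43/2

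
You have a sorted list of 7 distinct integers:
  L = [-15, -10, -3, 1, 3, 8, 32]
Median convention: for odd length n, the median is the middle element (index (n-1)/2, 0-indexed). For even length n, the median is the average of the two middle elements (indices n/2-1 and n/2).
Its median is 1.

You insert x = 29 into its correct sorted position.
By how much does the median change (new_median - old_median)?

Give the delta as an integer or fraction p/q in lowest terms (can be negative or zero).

Old median = 1
After inserting x = 29: new sorted = [-15, -10, -3, 1, 3, 8, 29, 32]
New median = 2
Delta = 2 - 1 = 1

Answer: 1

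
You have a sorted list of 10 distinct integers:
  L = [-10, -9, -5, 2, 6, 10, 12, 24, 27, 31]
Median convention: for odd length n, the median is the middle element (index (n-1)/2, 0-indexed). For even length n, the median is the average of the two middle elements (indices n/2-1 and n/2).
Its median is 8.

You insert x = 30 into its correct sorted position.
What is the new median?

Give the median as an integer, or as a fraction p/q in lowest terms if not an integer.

Answer: 10

Derivation:
Old list (sorted, length 10): [-10, -9, -5, 2, 6, 10, 12, 24, 27, 31]
Old median = 8
Insert x = 30
Old length even (10). Middle pair: indices 4,5 = 6,10.
New length odd (11). New median = single middle element.
x = 30: 9 elements are < x, 1 elements are > x.
New sorted list: [-10, -9, -5, 2, 6, 10, 12, 24, 27, 30, 31]
New median = 10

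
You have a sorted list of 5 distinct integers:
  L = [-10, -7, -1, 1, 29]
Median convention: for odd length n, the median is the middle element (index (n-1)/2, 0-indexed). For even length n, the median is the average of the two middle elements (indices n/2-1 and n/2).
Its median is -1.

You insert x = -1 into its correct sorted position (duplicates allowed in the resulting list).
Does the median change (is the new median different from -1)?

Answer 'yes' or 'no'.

Answer: no

Derivation:
Old median = -1
Insert x = -1
New median = -1
Changed? no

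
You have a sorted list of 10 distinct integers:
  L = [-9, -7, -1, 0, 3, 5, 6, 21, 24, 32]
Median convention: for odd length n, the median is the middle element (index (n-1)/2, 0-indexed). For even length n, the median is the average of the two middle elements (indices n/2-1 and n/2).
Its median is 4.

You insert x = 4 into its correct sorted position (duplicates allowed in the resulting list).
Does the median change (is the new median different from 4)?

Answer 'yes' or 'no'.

Answer: no

Derivation:
Old median = 4
Insert x = 4
New median = 4
Changed? no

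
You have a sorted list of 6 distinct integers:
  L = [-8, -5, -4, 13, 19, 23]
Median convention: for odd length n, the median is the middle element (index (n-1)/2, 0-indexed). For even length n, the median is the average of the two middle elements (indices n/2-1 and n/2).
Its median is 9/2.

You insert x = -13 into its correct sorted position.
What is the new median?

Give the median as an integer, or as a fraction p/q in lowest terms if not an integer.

Old list (sorted, length 6): [-8, -5, -4, 13, 19, 23]
Old median = 9/2
Insert x = -13
Old length even (6). Middle pair: indices 2,3 = -4,13.
New length odd (7). New median = single middle element.
x = -13: 0 elements are < x, 6 elements are > x.
New sorted list: [-13, -8, -5, -4, 13, 19, 23]
New median = -4

Answer: -4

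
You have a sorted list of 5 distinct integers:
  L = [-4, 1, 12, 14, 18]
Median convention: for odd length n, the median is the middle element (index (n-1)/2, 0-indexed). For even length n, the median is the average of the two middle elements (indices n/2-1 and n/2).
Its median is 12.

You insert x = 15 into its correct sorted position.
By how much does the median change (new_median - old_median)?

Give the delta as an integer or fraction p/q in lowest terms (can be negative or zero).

Answer: 1

Derivation:
Old median = 12
After inserting x = 15: new sorted = [-4, 1, 12, 14, 15, 18]
New median = 13
Delta = 13 - 12 = 1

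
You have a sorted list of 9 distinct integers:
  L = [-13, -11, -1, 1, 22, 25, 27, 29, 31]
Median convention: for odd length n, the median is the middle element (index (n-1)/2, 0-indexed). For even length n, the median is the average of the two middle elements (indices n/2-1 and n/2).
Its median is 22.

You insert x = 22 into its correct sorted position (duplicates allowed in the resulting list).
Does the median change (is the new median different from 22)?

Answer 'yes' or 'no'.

Answer: no

Derivation:
Old median = 22
Insert x = 22
New median = 22
Changed? no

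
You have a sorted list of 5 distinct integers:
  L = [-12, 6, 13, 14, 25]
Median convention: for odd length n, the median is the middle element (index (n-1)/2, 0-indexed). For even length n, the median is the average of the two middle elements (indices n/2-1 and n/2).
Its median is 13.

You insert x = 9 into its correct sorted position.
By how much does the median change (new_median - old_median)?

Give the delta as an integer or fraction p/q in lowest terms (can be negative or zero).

Old median = 13
After inserting x = 9: new sorted = [-12, 6, 9, 13, 14, 25]
New median = 11
Delta = 11 - 13 = -2

Answer: -2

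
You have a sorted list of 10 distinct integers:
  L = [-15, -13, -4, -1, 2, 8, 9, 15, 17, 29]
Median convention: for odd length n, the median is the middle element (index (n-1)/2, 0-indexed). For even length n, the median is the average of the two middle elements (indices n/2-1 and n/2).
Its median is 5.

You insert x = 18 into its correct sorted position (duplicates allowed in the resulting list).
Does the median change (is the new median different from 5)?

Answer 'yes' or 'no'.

Answer: yes

Derivation:
Old median = 5
Insert x = 18
New median = 8
Changed? yes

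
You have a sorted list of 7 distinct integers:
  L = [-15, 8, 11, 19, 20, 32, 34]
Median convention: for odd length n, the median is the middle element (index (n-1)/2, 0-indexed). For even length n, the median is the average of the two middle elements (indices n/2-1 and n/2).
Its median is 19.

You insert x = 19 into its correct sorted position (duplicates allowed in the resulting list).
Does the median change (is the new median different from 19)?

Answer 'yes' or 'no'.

Old median = 19
Insert x = 19
New median = 19
Changed? no

Answer: no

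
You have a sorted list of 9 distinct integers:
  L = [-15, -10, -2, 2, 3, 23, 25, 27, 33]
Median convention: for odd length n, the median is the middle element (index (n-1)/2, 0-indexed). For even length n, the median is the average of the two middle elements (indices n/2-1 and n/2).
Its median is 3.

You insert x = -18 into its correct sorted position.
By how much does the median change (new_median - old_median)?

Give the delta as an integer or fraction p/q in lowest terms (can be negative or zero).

Old median = 3
After inserting x = -18: new sorted = [-18, -15, -10, -2, 2, 3, 23, 25, 27, 33]
New median = 5/2
Delta = 5/2 - 3 = -1/2

Answer: -1/2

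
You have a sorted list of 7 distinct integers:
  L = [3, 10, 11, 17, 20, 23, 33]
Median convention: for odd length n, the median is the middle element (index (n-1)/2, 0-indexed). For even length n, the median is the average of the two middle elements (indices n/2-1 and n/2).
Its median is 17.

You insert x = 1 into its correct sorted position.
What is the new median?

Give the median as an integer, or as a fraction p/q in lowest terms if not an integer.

Old list (sorted, length 7): [3, 10, 11, 17, 20, 23, 33]
Old median = 17
Insert x = 1
Old length odd (7). Middle was index 3 = 17.
New length even (8). New median = avg of two middle elements.
x = 1: 0 elements are < x, 7 elements are > x.
New sorted list: [1, 3, 10, 11, 17, 20, 23, 33]
New median = 14

Answer: 14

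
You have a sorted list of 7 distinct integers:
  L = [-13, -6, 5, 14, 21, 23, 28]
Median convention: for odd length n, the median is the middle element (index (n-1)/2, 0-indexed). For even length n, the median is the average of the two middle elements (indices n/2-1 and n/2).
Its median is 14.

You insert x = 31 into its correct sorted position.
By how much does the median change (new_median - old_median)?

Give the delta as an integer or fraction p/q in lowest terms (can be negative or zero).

Old median = 14
After inserting x = 31: new sorted = [-13, -6, 5, 14, 21, 23, 28, 31]
New median = 35/2
Delta = 35/2 - 14 = 7/2

Answer: 7/2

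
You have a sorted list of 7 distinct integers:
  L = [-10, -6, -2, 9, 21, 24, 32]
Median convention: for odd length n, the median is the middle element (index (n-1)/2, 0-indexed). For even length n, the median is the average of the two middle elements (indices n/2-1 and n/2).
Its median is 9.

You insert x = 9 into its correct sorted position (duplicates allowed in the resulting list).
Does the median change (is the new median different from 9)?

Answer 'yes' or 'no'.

Old median = 9
Insert x = 9
New median = 9
Changed? no

Answer: no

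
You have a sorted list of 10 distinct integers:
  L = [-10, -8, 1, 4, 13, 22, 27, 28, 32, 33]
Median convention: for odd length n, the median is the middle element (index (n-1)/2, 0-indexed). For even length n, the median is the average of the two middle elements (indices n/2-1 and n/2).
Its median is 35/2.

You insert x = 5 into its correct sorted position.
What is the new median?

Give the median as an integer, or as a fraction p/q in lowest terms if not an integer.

Answer: 13

Derivation:
Old list (sorted, length 10): [-10, -8, 1, 4, 13, 22, 27, 28, 32, 33]
Old median = 35/2
Insert x = 5
Old length even (10). Middle pair: indices 4,5 = 13,22.
New length odd (11). New median = single middle element.
x = 5: 4 elements are < x, 6 elements are > x.
New sorted list: [-10, -8, 1, 4, 5, 13, 22, 27, 28, 32, 33]
New median = 13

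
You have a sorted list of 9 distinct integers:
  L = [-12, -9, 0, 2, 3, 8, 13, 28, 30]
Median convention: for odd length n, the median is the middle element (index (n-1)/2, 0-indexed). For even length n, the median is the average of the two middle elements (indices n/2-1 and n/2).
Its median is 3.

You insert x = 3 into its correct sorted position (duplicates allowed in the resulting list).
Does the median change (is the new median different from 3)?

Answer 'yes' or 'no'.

Answer: no

Derivation:
Old median = 3
Insert x = 3
New median = 3
Changed? no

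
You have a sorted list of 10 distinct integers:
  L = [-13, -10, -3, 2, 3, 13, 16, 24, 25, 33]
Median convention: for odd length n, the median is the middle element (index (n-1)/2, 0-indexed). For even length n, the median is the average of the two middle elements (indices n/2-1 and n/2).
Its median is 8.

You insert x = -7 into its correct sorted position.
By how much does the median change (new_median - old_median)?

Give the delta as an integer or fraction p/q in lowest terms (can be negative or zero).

Old median = 8
After inserting x = -7: new sorted = [-13, -10, -7, -3, 2, 3, 13, 16, 24, 25, 33]
New median = 3
Delta = 3 - 8 = -5

Answer: -5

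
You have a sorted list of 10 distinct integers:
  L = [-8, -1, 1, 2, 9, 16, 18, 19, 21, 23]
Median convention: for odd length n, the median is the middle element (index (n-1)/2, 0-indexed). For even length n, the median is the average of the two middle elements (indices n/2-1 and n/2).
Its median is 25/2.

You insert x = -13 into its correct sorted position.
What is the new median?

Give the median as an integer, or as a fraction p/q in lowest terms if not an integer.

Old list (sorted, length 10): [-8, -1, 1, 2, 9, 16, 18, 19, 21, 23]
Old median = 25/2
Insert x = -13
Old length even (10). Middle pair: indices 4,5 = 9,16.
New length odd (11). New median = single middle element.
x = -13: 0 elements are < x, 10 elements are > x.
New sorted list: [-13, -8, -1, 1, 2, 9, 16, 18, 19, 21, 23]
New median = 9

Answer: 9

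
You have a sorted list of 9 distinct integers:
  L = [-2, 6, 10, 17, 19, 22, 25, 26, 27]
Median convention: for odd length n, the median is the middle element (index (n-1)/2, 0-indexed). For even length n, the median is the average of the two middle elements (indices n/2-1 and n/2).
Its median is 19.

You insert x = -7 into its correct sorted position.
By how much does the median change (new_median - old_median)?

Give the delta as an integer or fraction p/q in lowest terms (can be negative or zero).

Answer: -1

Derivation:
Old median = 19
After inserting x = -7: new sorted = [-7, -2, 6, 10, 17, 19, 22, 25, 26, 27]
New median = 18
Delta = 18 - 19 = -1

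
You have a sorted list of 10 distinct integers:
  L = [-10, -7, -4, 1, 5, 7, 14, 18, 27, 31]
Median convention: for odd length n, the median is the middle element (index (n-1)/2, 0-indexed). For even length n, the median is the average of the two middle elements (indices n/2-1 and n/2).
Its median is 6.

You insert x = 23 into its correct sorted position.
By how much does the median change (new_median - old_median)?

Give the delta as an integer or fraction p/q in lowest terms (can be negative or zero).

Old median = 6
After inserting x = 23: new sorted = [-10, -7, -4, 1, 5, 7, 14, 18, 23, 27, 31]
New median = 7
Delta = 7 - 6 = 1

Answer: 1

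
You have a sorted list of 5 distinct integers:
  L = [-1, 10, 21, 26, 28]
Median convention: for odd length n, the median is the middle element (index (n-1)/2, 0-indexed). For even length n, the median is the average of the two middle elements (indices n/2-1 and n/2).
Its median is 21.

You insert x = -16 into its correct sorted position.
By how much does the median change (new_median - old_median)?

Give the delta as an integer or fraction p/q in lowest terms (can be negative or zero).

Old median = 21
After inserting x = -16: new sorted = [-16, -1, 10, 21, 26, 28]
New median = 31/2
Delta = 31/2 - 21 = -11/2

Answer: -11/2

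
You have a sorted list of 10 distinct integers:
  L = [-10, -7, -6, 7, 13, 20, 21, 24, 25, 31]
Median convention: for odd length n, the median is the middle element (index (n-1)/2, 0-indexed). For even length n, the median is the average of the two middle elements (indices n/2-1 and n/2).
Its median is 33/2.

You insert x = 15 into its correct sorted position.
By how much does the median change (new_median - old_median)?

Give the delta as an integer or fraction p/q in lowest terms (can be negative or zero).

Answer: -3/2

Derivation:
Old median = 33/2
After inserting x = 15: new sorted = [-10, -7, -6, 7, 13, 15, 20, 21, 24, 25, 31]
New median = 15
Delta = 15 - 33/2 = -3/2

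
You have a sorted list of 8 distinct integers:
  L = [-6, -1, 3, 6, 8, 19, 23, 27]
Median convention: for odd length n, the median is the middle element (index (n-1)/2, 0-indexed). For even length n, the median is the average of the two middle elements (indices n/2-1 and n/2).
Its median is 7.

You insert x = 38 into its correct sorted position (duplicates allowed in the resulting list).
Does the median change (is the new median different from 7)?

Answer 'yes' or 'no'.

Answer: yes

Derivation:
Old median = 7
Insert x = 38
New median = 8
Changed? yes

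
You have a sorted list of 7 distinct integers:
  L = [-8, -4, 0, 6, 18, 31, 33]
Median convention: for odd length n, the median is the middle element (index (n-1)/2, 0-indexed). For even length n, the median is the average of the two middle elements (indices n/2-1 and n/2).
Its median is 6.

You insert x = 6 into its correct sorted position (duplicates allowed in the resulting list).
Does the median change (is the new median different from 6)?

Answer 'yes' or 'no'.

Old median = 6
Insert x = 6
New median = 6
Changed? no

Answer: no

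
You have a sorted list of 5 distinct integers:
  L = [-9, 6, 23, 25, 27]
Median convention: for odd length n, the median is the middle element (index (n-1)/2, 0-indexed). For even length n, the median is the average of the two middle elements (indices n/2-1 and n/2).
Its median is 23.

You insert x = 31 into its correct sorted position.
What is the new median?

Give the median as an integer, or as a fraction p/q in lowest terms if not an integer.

Old list (sorted, length 5): [-9, 6, 23, 25, 27]
Old median = 23
Insert x = 31
Old length odd (5). Middle was index 2 = 23.
New length even (6). New median = avg of two middle elements.
x = 31: 5 elements are < x, 0 elements are > x.
New sorted list: [-9, 6, 23, 25, 27, 31]
New median = 24

Answer: 24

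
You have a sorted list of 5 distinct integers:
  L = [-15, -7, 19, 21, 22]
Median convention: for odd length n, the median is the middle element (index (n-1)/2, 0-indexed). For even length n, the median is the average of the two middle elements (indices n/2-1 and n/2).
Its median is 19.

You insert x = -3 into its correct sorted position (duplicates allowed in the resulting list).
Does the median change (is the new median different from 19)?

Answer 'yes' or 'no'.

Old median = 19
Insert x = -3
New median = 8
Changed? yes

Answer: yes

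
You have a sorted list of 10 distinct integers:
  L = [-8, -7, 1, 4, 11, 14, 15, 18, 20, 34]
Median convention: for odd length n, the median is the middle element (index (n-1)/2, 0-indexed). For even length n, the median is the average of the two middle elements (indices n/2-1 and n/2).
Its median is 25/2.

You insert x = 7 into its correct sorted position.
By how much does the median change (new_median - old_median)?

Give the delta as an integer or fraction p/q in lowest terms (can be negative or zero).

Old median = 25/2
After inserting x = 7: new sorted = [-8, -7, 1, 4, 7, 11, 14, 15, 18, 20, 34]
New median = 11
Delta = 11 - 25/2 = -3/2

Answer: -3/2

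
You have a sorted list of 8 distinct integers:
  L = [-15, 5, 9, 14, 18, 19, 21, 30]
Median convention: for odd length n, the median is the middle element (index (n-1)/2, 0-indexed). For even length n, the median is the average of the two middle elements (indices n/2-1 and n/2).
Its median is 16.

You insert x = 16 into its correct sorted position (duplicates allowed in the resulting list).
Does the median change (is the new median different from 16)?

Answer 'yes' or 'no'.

Answer: no

Derivation:
Old median = 16
Insert x = 16
New median = 16
Changed? no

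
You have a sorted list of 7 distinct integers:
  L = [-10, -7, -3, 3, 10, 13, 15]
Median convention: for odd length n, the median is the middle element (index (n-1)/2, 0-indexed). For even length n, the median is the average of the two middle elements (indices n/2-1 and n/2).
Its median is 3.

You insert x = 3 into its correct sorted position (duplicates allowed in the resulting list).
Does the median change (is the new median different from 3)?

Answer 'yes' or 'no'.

Answer: no

Derivation:
Old median = 3
Insert x = 3
New median = 3
Changed? no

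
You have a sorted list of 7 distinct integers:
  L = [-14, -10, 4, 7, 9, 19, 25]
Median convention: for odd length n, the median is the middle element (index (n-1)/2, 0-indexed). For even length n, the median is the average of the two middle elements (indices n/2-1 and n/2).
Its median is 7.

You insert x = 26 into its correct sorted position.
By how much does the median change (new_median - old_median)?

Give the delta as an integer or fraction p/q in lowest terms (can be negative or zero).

Answer: 1

Derivation:
Old median = 7
After inserting x = 26: new sorted = [-14, -10, 4, 7, 9, 19, 25, 26]
New median = 8
Delta = 8 - 7 = 1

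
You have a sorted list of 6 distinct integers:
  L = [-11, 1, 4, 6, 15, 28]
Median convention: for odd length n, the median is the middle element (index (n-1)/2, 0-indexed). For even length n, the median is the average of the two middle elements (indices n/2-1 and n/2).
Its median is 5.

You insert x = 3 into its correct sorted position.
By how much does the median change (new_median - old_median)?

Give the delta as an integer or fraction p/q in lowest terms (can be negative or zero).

Answer: -1

Derivation:
Old median = 5
After inserting x = 3: new sorted = [-11, 1, 3, 4, 6, 15, 28]
New median = 4
Delta = 4 - 5 = -1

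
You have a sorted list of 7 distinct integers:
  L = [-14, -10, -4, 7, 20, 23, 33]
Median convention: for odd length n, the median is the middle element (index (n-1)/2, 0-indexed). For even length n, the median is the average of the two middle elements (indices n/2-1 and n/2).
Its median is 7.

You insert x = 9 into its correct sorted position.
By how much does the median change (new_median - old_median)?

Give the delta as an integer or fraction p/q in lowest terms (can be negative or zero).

Answer: 1

Derivation:
Old median = 7
After inserting x = 9: new sorted = [-14, -10, -4, 7, 9, 20, 23, 33]
New median = 8
Delta = 8 - 7 = 1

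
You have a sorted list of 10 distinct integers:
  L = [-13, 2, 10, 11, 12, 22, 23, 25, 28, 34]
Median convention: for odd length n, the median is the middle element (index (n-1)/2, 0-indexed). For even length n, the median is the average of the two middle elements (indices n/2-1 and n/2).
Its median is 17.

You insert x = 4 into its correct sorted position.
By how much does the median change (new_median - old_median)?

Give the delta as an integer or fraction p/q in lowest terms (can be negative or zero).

Answer: -5

Derivation:
Old median = 17
After inserting x = 4: new sorted = [-13, 2, 4, 10, 11, 12, 22, 23, 25, 28, 34]
New median = 12
Delta = 12 - 17 = -5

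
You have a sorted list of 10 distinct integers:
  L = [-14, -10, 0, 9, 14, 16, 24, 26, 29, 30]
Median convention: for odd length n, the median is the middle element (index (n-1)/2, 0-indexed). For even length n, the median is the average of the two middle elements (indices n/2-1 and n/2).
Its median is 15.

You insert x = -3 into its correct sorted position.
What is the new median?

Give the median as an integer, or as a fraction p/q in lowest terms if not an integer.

Old list (sorted, length 10): [-14, -10, 0, 9, 14, 16, 24, 26, 29, 30]
Old median = 15
Insert x = -3
Old length even (10). Middle pair: indices 4,5 = 14,16.
New length odd (11). New median = single middle element.
x = -3: 2 elements are < x, 8 elements are > x.
New sorted list: [-14, -10, -3, 0, 9, 14, 16, 24, 26, 29, 30]
New median = 14

Answer: 14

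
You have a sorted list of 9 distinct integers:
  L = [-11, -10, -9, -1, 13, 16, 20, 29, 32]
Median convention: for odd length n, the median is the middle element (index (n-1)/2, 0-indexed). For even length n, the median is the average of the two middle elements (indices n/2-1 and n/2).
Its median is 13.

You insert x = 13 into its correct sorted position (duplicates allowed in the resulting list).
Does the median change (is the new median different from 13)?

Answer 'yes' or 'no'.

Old median = 13
Insert x = 13
New median = 13
Changed? no

Answer: no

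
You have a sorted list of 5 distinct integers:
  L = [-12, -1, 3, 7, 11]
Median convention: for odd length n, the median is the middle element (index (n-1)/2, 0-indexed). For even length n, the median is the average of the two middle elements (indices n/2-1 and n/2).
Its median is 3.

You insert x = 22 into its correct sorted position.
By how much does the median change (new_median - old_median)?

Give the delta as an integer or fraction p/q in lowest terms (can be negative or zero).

Old median = 3
After inserting x = 22: new sorted = [-12, -1, 3, 7, 11, 22]
New median = 5
Delta = 5 - 3 = 2

Answer: 2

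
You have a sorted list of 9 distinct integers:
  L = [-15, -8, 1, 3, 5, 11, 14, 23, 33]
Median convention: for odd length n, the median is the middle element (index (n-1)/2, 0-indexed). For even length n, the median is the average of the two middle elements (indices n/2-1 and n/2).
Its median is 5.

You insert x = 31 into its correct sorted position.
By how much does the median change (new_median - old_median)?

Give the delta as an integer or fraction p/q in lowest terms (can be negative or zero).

Old median = 5
After inserting x = 31: new sorted = [-15, -8, 1, 3, 5, 11, 14, 23, 31, 33]
New median = 8
Delta = 8 - 5 = 3

Answer: 3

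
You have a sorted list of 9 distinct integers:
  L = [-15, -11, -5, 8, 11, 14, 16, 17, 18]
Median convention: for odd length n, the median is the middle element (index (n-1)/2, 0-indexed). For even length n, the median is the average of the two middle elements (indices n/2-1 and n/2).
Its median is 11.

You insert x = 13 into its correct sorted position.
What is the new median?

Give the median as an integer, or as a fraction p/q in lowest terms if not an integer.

Answer: 12

Derivation:
Old list (sorted, length 9): [-15, -11, -5, 8, 11, 14, 16, 17, 18]
Old median = 11
Insert x = 13
Old length odd (9). Middle was index 4 = 11.
New length even (10). New median = avg of two middle elements.
x = 13: 5 elements are < x, 4 elements are > x.
New sorted list: [-15, -11, -5, 8, 11, 13, 14, 16, 17, 18]
New median = 12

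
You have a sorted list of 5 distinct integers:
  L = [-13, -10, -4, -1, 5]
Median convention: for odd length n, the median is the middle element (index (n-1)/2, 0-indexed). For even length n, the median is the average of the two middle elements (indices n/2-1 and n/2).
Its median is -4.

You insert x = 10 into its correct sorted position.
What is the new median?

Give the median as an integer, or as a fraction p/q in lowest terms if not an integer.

Answer: -5/2

Derivation:
Old list (sorted, length 5): [-13, -10, -4, -1, 5]
Old median = -4
Insert x = 10
Old length odd (5). Middle was index 2 = -4.
New length even (6). New median = avg of two middle elements.
x = 10: 5 elements are < x, 0 elements are > x.
New sorted list: [-13, -10, -4, -1, 5, 10]
New median = -5/2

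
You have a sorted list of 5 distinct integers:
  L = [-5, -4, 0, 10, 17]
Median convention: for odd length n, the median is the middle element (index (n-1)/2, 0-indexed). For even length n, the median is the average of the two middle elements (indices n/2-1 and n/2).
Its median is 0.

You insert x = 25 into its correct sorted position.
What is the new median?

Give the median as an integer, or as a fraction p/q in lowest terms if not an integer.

Answer: 5

Derivation:
Old list (sorted, length 5): [-5, -4, 0, 10, 17]
Old median = 0
Insert x = 25
Old length odd (5). Middle was index 2 = 0.
New length even (6). New median = avg of two middle elements.
x = 25: 5 elements are < x, 0 elements are > x.
New sorted list: [-5, -4, 0, 10, 17, 25]
New median = 5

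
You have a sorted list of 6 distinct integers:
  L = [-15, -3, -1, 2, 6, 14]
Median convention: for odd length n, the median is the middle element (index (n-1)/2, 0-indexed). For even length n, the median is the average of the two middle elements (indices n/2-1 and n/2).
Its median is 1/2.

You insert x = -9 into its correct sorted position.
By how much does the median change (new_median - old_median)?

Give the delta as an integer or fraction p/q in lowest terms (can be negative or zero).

Answer: -3/2

Derivation:
Old median = 1/2
After inserting x = -9: new sorted = [-15, -9, -3, -1, 2, 6, 14]
New median = -1
Delta = -1 - 1/2 = -3/2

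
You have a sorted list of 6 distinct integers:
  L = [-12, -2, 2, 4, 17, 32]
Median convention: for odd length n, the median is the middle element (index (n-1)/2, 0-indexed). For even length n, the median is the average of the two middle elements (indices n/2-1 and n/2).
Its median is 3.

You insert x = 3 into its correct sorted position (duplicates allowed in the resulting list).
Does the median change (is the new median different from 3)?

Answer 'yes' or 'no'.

Old median = 3
Insert x = 3
New median = 3
Changed? no

Answer: no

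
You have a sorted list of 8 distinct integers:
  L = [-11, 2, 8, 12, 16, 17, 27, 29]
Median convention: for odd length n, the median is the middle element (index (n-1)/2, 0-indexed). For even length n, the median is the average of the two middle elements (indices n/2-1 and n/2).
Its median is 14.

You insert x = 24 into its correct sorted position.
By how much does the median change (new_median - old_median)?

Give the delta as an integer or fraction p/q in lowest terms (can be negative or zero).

Answer: 2

Derivation:
Old median = 14
After inserting x = 24: new sorted = [-11, 2, 8, 12, 16, 17, 24, 27, 29]
New median = 16
Delta = 16 - 14 = 2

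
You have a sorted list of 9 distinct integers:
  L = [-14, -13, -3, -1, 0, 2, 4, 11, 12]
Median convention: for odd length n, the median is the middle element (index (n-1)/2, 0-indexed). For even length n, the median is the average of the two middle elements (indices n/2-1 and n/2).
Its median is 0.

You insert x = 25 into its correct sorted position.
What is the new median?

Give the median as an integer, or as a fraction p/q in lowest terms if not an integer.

Old list (sorted, length 9): [-14, -13, -3, -1, 0, 2, 4, 11, 12]
Old median = 0
Insert x = 25
Old length odd (9). Middle was index 4 = 0.
New length even (10). New median = avg of two middle elements.
x = 25: 9 elements are < x, 0 elements are > x.
New sorted list: [-14, -13, -3, -1, 0, 2, 4, 11, 12, 25]
New median = 1

Answer: 1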